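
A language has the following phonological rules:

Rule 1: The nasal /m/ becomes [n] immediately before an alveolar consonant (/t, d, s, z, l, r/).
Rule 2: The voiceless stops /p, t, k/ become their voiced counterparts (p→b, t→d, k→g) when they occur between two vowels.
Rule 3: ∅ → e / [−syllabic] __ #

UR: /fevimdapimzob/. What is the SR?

Rule 1 (nasal place assimilation): /m/ precedes the alveolar consonant /d/, so it assimilates in place to [n]. /m/ precedes the alveolar consonant /z/, so it assimilates in place to [n]. /fevimdapimzob/ → fevindapinzob.
Rule 2 (intervocalic voicing): /p/ is a voiceless stop between vowels /a/ and /i/, so it voices to [b]. /fevindapinzob/ → fevindabinzob.
Rule 3 (final e-epenthesis): the form ends in the consonant /b/, so [e] is inserted word-finally. /fevindabinzob/ → fevindabinzobe.

fevindabinzobe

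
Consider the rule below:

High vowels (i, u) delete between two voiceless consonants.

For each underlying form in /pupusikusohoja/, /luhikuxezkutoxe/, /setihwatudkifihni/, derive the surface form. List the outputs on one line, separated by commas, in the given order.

ppsksohoja, luhkxezktoxe, sethwatudkfhni

/pupusikusohoja/: /u/ is a high vowel flanked by voiceless consonants /p/ and /p/, so it deletes. /u/ is a high vowel flanked by voiceless consonants /p/ and /s/, so it deletes. /i/ is a high vowel flanked by voiceless consonants /s/ and /k/, so it deletes. /u/ is a high vowel flanked by voiceless consonants /k/ and /s/, so it deletes. → [ppsksohoja].
/luhikuxezkutoxe/: /i/ is a high vowel flanked by voiceless consonants /h/ and /k/, so it deletes. /u/ is a high vowel flanked by voiceless consonants /k/ and /x/, so it deletes. /u/ is a high vowel flanked by voiceless consonants /k/ and /t/, so it deletes. → [luhkxezktoxe].
/setihwatudkifihni/: /i/ is a high vowel flanked by voiceless consonants /t/ and /h/, so it deletes. /i/ is a high vowel flanked by voiceless consonants /k/ and /f/, so it deletes. /i/ is a high vowel flanked by voiceless consonants /f/ and /h/, so it deletes. → [sethwatudkfhni].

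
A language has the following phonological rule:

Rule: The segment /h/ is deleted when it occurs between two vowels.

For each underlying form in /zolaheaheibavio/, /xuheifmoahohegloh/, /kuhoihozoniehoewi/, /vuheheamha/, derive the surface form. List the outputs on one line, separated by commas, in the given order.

/zolaheaheibavio/: /h/ occurs between vowels /a/ and /e/, so it deletes. /h/ occurs between vowels /a/ and /e/, so it deletes. → [zolaeaeibavio].
/xuheifmoahohegloh/: /h/ occurs between vowels /u/ and /e/, so it deletes. /h/ occurs between vowels /a/ and /o/, so it deletes. /h/ occurs between vowels /o/ and /e/, so it deletes. → [xueifmoaoegloh].
/kuhoihozoniehoewi/: /h/ occurs between vowels /u/ and /o/, so it deletes. /h/ occurs between vowels /i/ and /o/, so it deletes. /h/ occurs between vowels /e/ and /o/, so it deletes. → [kuoiozonieoewi].
/vuheheamha/: /h/ occurs between vowels /u/ and /e/, so it deletes. /h/ occurs between vowels /e/ and /e/, so it deletes. → [vueeamha].

zolaeaeibavio, xueifmoaoegloh, kuoiozonieoewi, vueeamha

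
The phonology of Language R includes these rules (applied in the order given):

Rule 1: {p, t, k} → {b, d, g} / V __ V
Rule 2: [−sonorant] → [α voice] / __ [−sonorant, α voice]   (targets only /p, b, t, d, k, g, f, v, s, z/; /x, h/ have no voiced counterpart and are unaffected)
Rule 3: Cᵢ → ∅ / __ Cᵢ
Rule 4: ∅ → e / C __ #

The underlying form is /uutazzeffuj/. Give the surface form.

Rule 1 (intervocalic voicing): /t/ is a voiceless stop between vowels /u/ and /a/, so it voices to [d]. /uutazzeffuj/ → uudazzeffuj.
Rule 2 (regressive voicing assimilation): no segment meets the environment; /uudazzeffuj/ is unchanged.
Rule 3 (degemination): /zz/ is a geminate; the first /z/ deletes. /ff/ is a geminate; the first /f/ deletes. /uudazzeffuj/ → uudazefuj.
Rule 4 (final e-epenthesis): the form ends in the consonant /j/, so [e] is inserted word-finally. /uudazefuj/ → uudazefuje.

uudazefuje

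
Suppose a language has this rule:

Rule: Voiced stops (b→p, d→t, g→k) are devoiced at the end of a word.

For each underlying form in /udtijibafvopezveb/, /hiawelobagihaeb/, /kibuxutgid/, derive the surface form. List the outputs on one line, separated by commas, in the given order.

/udtijibafvopezveb/: /b/ is a voiced stop in word-final position, so it devoices to [p]. → [udtijibafvopezvep].
/hiawelobagihaeb/: /b/ is a voiced stop in word-final position, so it devoices to [p]. → [hiawelobagihaep].
/kibuxutgid/: /d/ is a voiced stop in word-final position, so it devoices to [t]. → [kibuxutgit].

udtijibafvopezvep, hiawelobagihaep, kibuxutgit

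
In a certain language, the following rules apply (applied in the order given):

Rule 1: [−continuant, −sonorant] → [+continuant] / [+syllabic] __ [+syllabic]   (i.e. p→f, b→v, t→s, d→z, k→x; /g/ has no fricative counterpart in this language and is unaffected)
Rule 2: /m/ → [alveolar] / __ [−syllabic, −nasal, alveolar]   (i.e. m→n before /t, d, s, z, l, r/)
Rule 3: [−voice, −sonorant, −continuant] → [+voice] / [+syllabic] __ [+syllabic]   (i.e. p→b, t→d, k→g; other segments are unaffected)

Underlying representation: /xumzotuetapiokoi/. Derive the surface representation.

Rule 1 (intervocalic spirantization): /t/ is a stop between vowels /o/ and /u/, so it spirantizes to the fricative [s]. /t/ is a stop between vowels /e/ and /a/, so it spirantizes to the fricative [s]. /p/ is a stop between vowels /a/ and /i/, so it spirantizes to the fricative [f]. /k/ is a stop between vowels /o/ and /o/, so it spirantizes to the fricative [x]. /xumzotuetapiokoi/ → xumzosuesafioxoi.
Rule 2 (nasal place assimilation): /m/ precedes the alveolar consonant /z/, so it assimilates in place to [n]. /xumzosuesafioxoi/ → xunzosuesafioxoi.
Rule 3 (intervocalic voicing): no segment meets the environment; /xunzosuesafioxoi/ is unchanged.

xunzosuesafioxoi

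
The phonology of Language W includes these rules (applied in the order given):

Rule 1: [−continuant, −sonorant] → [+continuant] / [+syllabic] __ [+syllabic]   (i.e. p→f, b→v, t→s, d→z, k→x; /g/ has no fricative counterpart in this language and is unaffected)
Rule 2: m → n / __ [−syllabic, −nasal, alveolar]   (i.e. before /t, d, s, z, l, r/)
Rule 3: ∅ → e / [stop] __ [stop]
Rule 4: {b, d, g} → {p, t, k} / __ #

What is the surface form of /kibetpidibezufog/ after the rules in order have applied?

kivetepizivezufok

Rule 1 (intervocalic spirantization): /b/ is a stop between vowels /i/ and /e/, so it spirantizes to the fricative [v]. /d/ is a stop between vowels /i/ and /i/, so it spirantizes to the fricative [z]. /b/ is a stop between vowels /i/ and /e/, so it spirantizes to the fricative [v]. /kibetpidibezufog/ → kivetpizivezufog.
Rule 2 (nasal place assimilation): no segment meets the environment; /kivetpizivezufog/ is unchanged.
Rule 3 (stop-cluster e-epenthesis): /t/ and /p/ form a stop–stop cluster, so [e] is inserted between them. /kivetpizivezufog/ → kivetepizivezufog.
Rule 4 (final devoicing): /g/ is a voiced stop in word-final position, so it devoices to [k]. /kivetepizivezufog/ → kivetepizivezufok.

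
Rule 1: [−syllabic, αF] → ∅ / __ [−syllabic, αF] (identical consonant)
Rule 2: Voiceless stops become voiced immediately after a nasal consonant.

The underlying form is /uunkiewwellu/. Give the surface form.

uungiewelu

Rule 1 (degemination): /ww/ is a geminate; the first /w/ deletes. /ll/ is a geminate; the first /l/ deletes. /uunkiewwellu/ → uunkiewelu.
Rule 2 (post-nasal voicing): /k/ is a voiceless stop immediately after the nasal /n/, so it voices to [g]. /uunkiewelu/ → uungiewelu.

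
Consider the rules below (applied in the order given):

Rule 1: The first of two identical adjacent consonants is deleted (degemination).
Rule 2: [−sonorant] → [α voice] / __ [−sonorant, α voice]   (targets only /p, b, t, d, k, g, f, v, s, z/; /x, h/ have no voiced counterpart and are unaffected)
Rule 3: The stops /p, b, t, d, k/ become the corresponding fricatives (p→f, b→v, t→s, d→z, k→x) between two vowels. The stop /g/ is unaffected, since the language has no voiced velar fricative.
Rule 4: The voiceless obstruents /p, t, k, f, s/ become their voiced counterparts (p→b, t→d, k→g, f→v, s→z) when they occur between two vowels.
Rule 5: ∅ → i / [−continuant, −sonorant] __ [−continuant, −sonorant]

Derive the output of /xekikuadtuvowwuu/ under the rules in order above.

xexixuatituvowuu

Rule 1 (degemination): /ww/ is a geminate; the first /w/ deletes. /xekikuadtuvowwuu/ → xekikuadtuvowuu.
Rule 2 (regressive voicing assimilation): /d/ precedes the voiceless obstruent /t/, so it devoices to [t] by assimilation. /xekikuadtuvowuu/ → xekikuattuvowuu.
Rule 3 (intervocalic spirantization): /k/ is a stop between vowels /e/ and /i/, so it spirantizes to the fricative [x]. /k/ is a stop between vowels /i/ and /u/, so it spirantizes to the fricative [x]. /xekikuattuvowuu/ → xexixuattuvowuu.
Rule 4 (intervocalic voicing): no segment meets the environment; /xexixuattuvowuu/ is unchanged.
Rule 5 (stop-cluster i-epenthesis): /t/ and /t/ form a stop–stop cluster, so [i] is inserted between them. /xexixuattuvowuu/ → xexixuatituvowuu.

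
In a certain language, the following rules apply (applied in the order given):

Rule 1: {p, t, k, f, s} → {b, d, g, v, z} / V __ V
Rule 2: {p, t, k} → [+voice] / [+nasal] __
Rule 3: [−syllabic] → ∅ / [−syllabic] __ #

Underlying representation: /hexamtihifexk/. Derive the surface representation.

hexamdihivex

Rule 1 (intervocalic voicing): /f/ is a voiceless obstruent between vowels /i/ and /e/, so it voices to [v]. /hexamtihifexk/ → hexamtihivexk.
Rule 2 (post-nasal voicing): /t/ is a voiceless stop immediately after the nasal /m/, so it voices to [d]. /hexamtihivexk/ → hexamdihivexk.
Rule 3 (final cluster simplification): /k/ is the second consonant of a word-final cluster /xk/, so it deletes. /hexamdihivexk/ → hexamdihivex.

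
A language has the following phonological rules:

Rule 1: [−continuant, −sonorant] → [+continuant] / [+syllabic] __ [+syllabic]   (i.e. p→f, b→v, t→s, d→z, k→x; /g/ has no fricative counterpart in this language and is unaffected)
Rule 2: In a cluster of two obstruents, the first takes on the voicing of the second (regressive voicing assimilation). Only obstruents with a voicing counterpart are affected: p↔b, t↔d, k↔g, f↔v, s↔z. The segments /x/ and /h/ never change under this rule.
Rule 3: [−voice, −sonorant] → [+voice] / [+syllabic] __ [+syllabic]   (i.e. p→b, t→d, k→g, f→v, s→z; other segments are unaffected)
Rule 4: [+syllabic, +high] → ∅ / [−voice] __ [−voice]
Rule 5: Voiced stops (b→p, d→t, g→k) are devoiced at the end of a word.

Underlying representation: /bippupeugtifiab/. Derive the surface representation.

Rule 1 (intervocalic spirantization): /p/ is a stop between vowels /u/ and /e/, so it spirantizes to the fricative [f]. /bippupeugtifiab/ → bippufeugtifiab.
Rule 2 (regressive voicing assimilation): /g/ precedes the voiceless obstruent /t/, so it devoices to [k] by assimilation. /bippufeugtifiab/ → bippufeuktifiab.
Rule 3 (intervocalic voicing): /f/ is a voiceless obstruent between vowels /u/ and /e/, so it voices to [v]. /f/ is a voiceless obstruent between vowels /i/ and /i/, so it voices to [v]. /bippufeuktifiab/ → bippuveuktiviab.
Rule 4 (high vowel syncope): no segment meets the environment; /bippuveuktiviab/ is unchanged.
Rule 5 (final devoicing): /b/ is a voiced stop in word-final position, so it devoices to [p]. /bippuveuktiviab/ → bippuveuktiviap.

bippuveuktiviap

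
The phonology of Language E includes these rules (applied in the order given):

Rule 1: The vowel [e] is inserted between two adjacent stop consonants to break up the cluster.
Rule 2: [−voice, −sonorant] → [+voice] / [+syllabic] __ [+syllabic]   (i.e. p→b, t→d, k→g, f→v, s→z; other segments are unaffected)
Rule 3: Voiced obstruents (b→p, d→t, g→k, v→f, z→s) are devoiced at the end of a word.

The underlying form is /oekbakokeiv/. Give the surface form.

oegebagogeif

Rule 1 (stop-cluster e-epenthesis): /k/ and /b/ form a stop–stop cluster, so [e] is inserted between them. /oekbakokeiv/ → oekebakokeiv.
Rule 2 (intervocalic voicing): /k/ is a voiceless obstruent between vowels /e/ and /e/, so it voices to [g]. /k/ is a voiceless obstruent between vowels /a/ and /o/, so it voices to [g]. /k/ is a voiceless obstruent between vowels /o/ and /e/, so it voices to [g]. /oekebakokeiv/ → oegebagogeiv.
Rule 3 (final devoicing): /v/ is a voiced obstruent in word-final position, so it devoices to [f]. /oegebagogeiv/ → oegebagogeif.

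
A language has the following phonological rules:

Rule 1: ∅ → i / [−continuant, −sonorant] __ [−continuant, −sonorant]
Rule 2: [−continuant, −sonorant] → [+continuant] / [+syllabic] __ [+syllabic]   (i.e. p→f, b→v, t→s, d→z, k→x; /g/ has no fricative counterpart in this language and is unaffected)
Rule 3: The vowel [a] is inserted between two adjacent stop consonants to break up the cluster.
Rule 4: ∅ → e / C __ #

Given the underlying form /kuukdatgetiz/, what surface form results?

kuuxizasigesize

Rule 1 (stop-cluster i-epenthesis): /k/ and /d/ form a stop–stop cluster, so [i] is inserted between them. /t/ and /g/ form a stop–stop cluster, so [i] is inserted between them. /kuukdatgetiz/ → kuukidatigetiz.
Rule 2 (intervocalic spirantization): /k/ is a stop between vowels /u/ and /i/, so it spirantizes to the fricative [x]. /d/ is a stop between vowels /i/ and /a/, so it spirantizes to the fricative [z]. /t/ is a stop between vowels /a/ and /i/, so it spirantizes to the fricative [s]. /t/ is a stop between vowels /e/ and /i/, so it spirantizes to the fricative [s]. /kuukidatigetiz/ → kuuxizasigesiz.
Rule 3 (stop-cluster a-epenthesis): no segment meets the environment; /kuuxizasigesiz/ is unchanged.
Rule 4 (final e-epenthesis): the form ends in the consonant /z/, so [e] is inserted word-finally. /kuuxizasigesiz/ → kuuxizasigesize.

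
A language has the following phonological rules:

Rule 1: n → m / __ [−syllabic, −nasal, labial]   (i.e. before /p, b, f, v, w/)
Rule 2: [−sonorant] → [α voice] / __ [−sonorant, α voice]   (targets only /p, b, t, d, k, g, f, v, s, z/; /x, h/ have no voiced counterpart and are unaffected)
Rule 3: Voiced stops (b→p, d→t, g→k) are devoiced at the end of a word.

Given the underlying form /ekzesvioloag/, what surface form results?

Rule 1 (nasal place assimilation): no segment meets the environment; /ekzesvioloag/ is unchanged.
Rule 2 (regressive voicing assimilation): /k/ precedes the voiced obstruent /z/, so it voices to [g] by assimilation. /s/ precedes the voiced obstruent /v/, so it voices to [z] by assimilation. /ekzesvioloag/ → egzezvioloag.
Rule 3 (final devoicing): /g/ is a voiced stop in word-final position, so it devoices to [k]. /egzezvioloag/ → egzezvioloak.

egzezvioloak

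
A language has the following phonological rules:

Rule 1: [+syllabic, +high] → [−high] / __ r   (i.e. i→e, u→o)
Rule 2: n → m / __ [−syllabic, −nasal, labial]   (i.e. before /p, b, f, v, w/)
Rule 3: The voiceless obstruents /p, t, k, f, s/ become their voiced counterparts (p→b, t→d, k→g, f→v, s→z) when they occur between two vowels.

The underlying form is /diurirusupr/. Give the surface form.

dioreruzupr

Rule 1 (pre-rhotic lowering): /u/ is a high vowel immediately before /r/, so it lowers to [o]. /i/ is a high vowel immediately before /r/, so it lowers to [e]. /diurirusupr/ → diorerusupr.
Rule 2 (nasal place assimilation): no segment meets the environment; /diorerusupr/ is unchanged.
Rule 3 (intervocalic voicing): /s/ is a voiceless obstruent between vowels /u/ and /u/, so it voices to [z]. /diorerusupr/ → dioreruzupr.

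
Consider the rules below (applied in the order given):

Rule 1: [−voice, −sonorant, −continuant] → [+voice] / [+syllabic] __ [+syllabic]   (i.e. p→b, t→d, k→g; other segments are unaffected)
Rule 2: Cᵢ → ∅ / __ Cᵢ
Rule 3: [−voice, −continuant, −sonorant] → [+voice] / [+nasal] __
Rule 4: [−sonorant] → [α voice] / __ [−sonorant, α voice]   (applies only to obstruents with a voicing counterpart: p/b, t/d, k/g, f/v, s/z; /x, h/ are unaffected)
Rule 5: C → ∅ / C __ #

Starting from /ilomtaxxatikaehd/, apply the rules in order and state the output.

Rule 1 (intervocalic voicing): /t/ is a voiceless stop between vowels /a/ and /i/, so it voices to [d]. /k/ is a voiceless stop between vowels /i/ and /a/, so it voices to [g]. /ilomtaxxatikaehd/ → ilomtaxxadigaehd.
Rule 2 (degemination): /xx/ is a geminate; the first /x/ deletes. /ilomtaxxadigaehd/ → ilomtaxadigaehd.
Rule 3 (post-nasal voicing): /t/ is a voiceless stop immediately after the nasal /m/, so it voices to [d]. /ilomtaxadigaehd/ → ilomdaxadigaehd.
Rule 4 (regressive voicing assimilation): no segment meets the environment; /ilomdaxadigaehd/ is unchanged.
Rule 5 (final cluster simplification): /d/ is the second consonant of a word-final cluster /hd/, so it deletes. /ilomdaxadigaehd/ → ilomdaxadigaeh.

ilomdaxadigaeh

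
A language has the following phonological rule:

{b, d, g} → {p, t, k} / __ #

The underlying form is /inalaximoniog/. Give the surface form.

/g/ is a voiced stop in word-final position, so it devoices to [k].
Surface form: [inalaximoniok].

inalaximoniok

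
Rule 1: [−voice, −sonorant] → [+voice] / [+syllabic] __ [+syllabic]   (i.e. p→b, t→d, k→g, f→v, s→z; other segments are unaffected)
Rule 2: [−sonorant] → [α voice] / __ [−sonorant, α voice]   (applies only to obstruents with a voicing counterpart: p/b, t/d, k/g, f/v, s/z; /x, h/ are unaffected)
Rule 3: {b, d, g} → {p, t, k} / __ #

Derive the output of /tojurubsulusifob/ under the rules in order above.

Rule 1 (intervocalic voicing): /s/ is a voiceless obstruent between vowels /u/ and /i/, so it voices to [z]. /f/ is a voiceless obstruent between vowels /i/ and /o/, so it voices to [v]. /tojurubsulusifob/ → tojurubsuluzivob.
Rule 2 (regressive voicing assimilation): /b/ precedes the voiceless obstruent /s/, so it devoices to [p] by assimilation. /tojurubsuluzivob/ → tojurupsuluzivob.
Rule 3 (final devoicing): /b/ is a voiced stop in word-final position, so it devoices to [p]. /tojurupsuluzivob/ → tojurupsuluzivop.

tojurupsuluzivop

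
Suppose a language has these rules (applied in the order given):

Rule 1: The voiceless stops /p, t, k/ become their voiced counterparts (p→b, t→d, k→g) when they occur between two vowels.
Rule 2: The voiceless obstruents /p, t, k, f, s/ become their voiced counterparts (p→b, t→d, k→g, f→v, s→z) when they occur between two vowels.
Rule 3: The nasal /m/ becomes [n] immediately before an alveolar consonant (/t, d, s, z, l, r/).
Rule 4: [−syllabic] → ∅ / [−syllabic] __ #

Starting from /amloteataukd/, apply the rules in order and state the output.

Rule 1 (intervocalic voicing): /t/ is a voiceless stop between vowels /o/ and /e/, so it voices to [d]. /t/ is a voiceless stop between vowels /a/ and /a/, so it voices to [d]. /amloteataukd/ → amlodeadaukd.
Rule 2 (intervocalic voicing): no segment meets the environment; /amlodeadaukd/ is unchanged.
Rule 3 (nasal place assimilation): /m/ precedes the alveolar consonant /l/, so it assimilates in place to [n]. /amlodeadaukd/ → anlodeadaukd.
Rule 4 (final cluster simplification): /d/ is the second consonant of a word-final cluster /kd/, so it deletes. /anlodeadaukd/ → anlodeadauk.

anlodeadauk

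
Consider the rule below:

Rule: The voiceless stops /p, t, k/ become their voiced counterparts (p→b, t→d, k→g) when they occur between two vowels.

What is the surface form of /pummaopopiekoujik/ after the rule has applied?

pummaobobiegoujik

Scanning /pummaopopiekoujik/: /p/ at position 1 is not in the conditioning environment; /p/ is a voiceless stop between vowels /o/ and /o/, so it voices to [b]; /p/ is a voiceless stop between vowels /o/ and /i/, so it voices to [b]; /k/ is a voiceless stop between vowels /e/ and /o/, so it voices to [g]; /k/ at position 17 is not in the conditioning environment.
Result: [pummaobobiegoujik].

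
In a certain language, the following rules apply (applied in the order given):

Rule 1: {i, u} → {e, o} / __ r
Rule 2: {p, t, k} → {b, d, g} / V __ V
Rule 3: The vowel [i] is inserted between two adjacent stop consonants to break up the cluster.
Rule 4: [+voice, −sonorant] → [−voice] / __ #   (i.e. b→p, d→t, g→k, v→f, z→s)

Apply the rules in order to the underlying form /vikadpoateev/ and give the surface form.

Rule 1 (pre-rhotic lowering): no segment meets the environment; /vikadpoateev/ is unchanged.
Rule 2 (intervocalic voicing): /k/ is a voiceless stop between vowels /i/ and /a/, so it voices to [g]. /t/ is a voiceless stop between vowels /a/ and /e/, so it voices to [d]. /vikadpoateev/ → vigadpoadeev.
Rule 3 (stop-cluster i-epenthesis): /d/ and /p/ form a stop–stop cluster, so [i] is inserted between them. /vigadpoadeev/ → vigadipoadeev.
Rule 4 (final devoicing): /v/ is a voiced obstruent in word-final position, so it devoices to [f]. /vigadipoadeev/ → vigadipoadeef.

vigadipoadeef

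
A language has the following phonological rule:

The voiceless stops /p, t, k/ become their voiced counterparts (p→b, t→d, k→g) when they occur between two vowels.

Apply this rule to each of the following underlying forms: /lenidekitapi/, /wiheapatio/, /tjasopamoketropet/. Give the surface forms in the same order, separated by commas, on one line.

lenidegidabi, wiheabadio, tjasobamogetrobet

/lenidekitapi/: /k/ is a voiceless stop between vowels /e/ and /i/, so it voices to [g]. /t/ is a voiceless stop between vowels /i/ and /a/, so it voices to [d]. /p/ is a voiceless stop between vowels /a/ and /i/, so it voices to [b]. → [lenidegidabi].
/wiheapatio/: /p/ is a voiceless stop between vowels /a/ and /a/, so it voices to [b]. /t/ is a voiceless stop between vowels /a/ and /i/, so it voices to [d]. → [wiheabadio].
/tjasopamoketropet/: /p/ is a voiceless stop between vowels /o/ and /a/, so it voices to [b]. /k/ is a voiceless stop between vowels /o/ and /e/, so it voices to [g]. /p/ is a voiceless stop between vowels /o/ and /e/, so it voices to [b]. → [tjasobamogetrobet].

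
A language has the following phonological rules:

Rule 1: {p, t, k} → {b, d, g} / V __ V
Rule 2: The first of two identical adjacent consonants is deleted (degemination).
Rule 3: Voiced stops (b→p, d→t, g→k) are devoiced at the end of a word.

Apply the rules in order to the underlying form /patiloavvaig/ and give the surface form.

padiloavaik

Rule 1 (intervocalic voicing): /t/ is a voiceless stop between vowels /a/ and /i/, so it voices to [d]. /patiloavvaig/ → padiloavvaig.
Rule 2 (degemination): /vv/ is a geminate; the first /v/ deletes. /padiloavvaig/ → padiloavaig.
Rule 3 (final devoicing): /g/ is a voiced stop in word-final position, so it devoices to [k]. /padiloavaig/ → padiloavaik.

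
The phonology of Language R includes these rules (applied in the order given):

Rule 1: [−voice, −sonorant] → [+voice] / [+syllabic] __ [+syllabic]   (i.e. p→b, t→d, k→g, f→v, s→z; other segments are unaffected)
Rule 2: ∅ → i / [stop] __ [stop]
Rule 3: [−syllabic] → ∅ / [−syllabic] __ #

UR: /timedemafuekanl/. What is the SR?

timedemavuegan

Rule 1 (intervocalic voicing): /f/ is a voiceless obstruent between vowels /a/ and /u/, so it voices to [v]. /k/ is a voiceless obstruent between vowels /e/ and /a/, so it voices to [g]. /timedemafuekanl/ → timedemavueganl.
Rule 2 (stop-cluster i-epenthesis): no segment meets the environment; /timedemavueganl/ is unchanged.
Rule 3 (final cluster simplification): /l/ is the second consonant of a word-final cluster /nl/, so it deletes. /timedemavueganl/ → timedemavuegan.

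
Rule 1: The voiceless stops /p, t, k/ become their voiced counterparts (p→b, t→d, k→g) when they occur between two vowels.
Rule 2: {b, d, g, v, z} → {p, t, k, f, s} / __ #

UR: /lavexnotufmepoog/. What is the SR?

Rule 1 (intervocalic voicing): /t/ is a voiceless stop between vowels /o/ and /u/, so it voices to [d]. /p/ is a voiceless stop between vowels /e/ and /o/, so it voices to [b]. /lavexnotufmepoog/ → lavexnodufmeboog.
Rule 2 (final devoicing): /g/ is a voiced obstruent in word-final position, so it devoices to [k]. /lavexnodufmeboog/ → lavexnodufmebook.

lavexnodufmebook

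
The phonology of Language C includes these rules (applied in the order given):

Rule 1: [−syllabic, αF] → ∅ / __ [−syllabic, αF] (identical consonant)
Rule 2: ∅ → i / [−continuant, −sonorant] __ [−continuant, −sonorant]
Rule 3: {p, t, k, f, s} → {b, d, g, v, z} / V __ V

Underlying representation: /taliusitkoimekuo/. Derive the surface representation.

Rule 1 (degemination): no segment meets the environment; /taliusitkoimekuo/ is unchanged.
Rule 2 (stop-cluster i-epenthesis): /t/ and /k/ form a stop–stop cluster, so [i] is inserted between them. /taliusitkoimekuo/ → taliusitikoimekuo.
Rule 3 (intervocalic voicing): /s/ is a voiceless obstruent between vowels /u/ and /i/, so it voices to [z]. /t/ is a voiceless obstruent between vowels /i/ and /i/, so it voices to [d]. /k/ is a voiceless obstruent between vowels /i/ and /o/, so it voices to [g]. /k/ is a voiceless obstruent between vowels /e/ and /u/, so it voices to [g]. /taliusitikoimekuo/ → taliuzidigoimeguo.

taliuzidigoimeguo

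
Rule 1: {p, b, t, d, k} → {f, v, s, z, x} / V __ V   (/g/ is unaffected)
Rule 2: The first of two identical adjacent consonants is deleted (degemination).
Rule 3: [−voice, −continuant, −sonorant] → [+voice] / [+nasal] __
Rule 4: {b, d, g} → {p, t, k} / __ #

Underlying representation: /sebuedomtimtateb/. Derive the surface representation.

sevuezomdimdasep

Rule 1 (intervocalic spirantization): /b/ is a stop between vowels /e/ and /u/, so it spirantizes to the fricative [v]. /d/ is a stop between vowels /e/ and /o/, so it spirantizes to the fricative [z]. /t/ is a stop between vowels /a/ and /e/, so it spirantizes to the fricative [s]. /sebuedomtimtateb/ → sevuezomtimtaseb.
Rule 2 (degemination): no segment meets the environment; /sevuezomtimtaseb/ is unchanged.
Rule 3 (post-nasal voicing): /t/ is a voiceless stop immediately after the nasal /m/, so it voices to [d]. /t/ is a voiceless stop immediately after the nasal /m/, so it voices to [d]. /sevuezomtimtaseb/ → sevuezomdimdaseb.
Rule 4 (final devoicing): /b/ is a voiced stop in word-final position, so it devoices to [p]. /sevuezomdimdaseb/ → sevuezomdimdasep.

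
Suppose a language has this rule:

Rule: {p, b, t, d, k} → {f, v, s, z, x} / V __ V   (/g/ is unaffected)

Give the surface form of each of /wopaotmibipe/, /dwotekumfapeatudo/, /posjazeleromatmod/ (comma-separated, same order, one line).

/wopaotmibipe/: /p/ is a stop between vowels /o/ and /a/, so it spirantizes to the fricative [f]. /b/ is a stop between vowels /i/ and /i/, so it spirantizes to the fricative [v]. /p/ is a stop between vowels /i/ and /e/, so it spirantizes to the fricative [f]. → [wofaotmivife].
/dwotekumfapeatudo/: /t/ is a stop between vowels /o/ and /e/, so it spirantizes to the fricative [s]. /k/ is a stop between vowels /e/ and /u/, so it spirantizes to the fricative [x]. /p/ is a stop between vowels /a/ and /e/, so it spirantizes to the fricative [f]. /t/ is a stop between vowels /a/ and /u/, so it spirantizes to the fricative [s]. /d/ is a stop between vowels /u/ and /o/, so it spirantizes to the fricative [z]. → [dwosexumfafeasuzo].
/posjazeleromatmod/: the rule's environment is not met; surfaces unchanged as [posjazeleromatmod].

wofaotmivife, dwosexumfafeasuzo, posjazeleromatmod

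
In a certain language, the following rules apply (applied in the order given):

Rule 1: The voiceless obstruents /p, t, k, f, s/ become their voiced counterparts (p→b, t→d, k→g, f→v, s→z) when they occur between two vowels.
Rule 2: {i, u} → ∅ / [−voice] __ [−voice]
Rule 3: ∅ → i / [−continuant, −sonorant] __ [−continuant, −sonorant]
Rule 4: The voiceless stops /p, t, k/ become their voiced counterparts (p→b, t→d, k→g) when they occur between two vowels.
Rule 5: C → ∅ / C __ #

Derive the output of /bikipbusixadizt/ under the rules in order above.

bigibibuzixadiz

Rule 1 (intervocalic voicing): /k/ is a voiceless obstruent between vowels /i/ and /i/, so it voices to [g]. /s/ is a voiceless obstruent between vowels /u/ and /i/, so it voices to [z]. /bikipbusixadizt/ → bigipbuzixadizt.
Rule 2 (high vowel syncope): no segment meets the environment; /bigipbuzixadizt/ is unchanged.
Rule 3 (stop-cluster i-epenthesis): /p/ and /b/ form a stop–stop cluster, so [i] is inserted between them. /bigipbuzixadizt/ → bigipibuzixadizt.
Rule 4 (intervocalic voicing): /p/ is a voiceless stop between vowels /i/ and /i/, so it voices to [b]. /bigipibuzixadizt/ → bigibibuzixadizt.
Rule 5 (final cluster simplification): /t/ is the second consonant of a word-final cluster /zt/, so it deletes. /bigibibuzixadizt/ → bigibibuzixadiz.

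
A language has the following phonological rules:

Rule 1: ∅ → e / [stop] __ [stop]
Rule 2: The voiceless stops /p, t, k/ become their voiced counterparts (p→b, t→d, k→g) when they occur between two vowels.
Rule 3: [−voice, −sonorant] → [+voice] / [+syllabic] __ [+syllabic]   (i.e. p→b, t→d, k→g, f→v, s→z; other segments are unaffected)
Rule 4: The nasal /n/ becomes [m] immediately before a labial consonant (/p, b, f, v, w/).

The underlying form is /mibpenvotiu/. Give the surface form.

mibebemvodiu

Rule 1 (stop-cluster e-epenthesis): /b/ and /p/ form a stop–stop cluster, so [e] is inserted between them. /mibpenvotiu/ → mibepenvotiu.
Rule 2 (intervocalic voicing): /p/ is a voiceless stop between vowels /e/ and /e/, so it voices to [b]. /t/ is a voiceless stop between vowels /o/ and /i/, so it voices to [d]. /mibepenvotiu/ → mibebenvodiu.
Rule 3 (intervocalic voicing): no segment meets the environment; /mibebenvodiu/ is unchanged.
Rule 4 (nasal place assimilation): /n/ precedes the labial consonant /v/, so it assimilates in place to [m]. /mibebenvodiu/ → mibebemvodiu.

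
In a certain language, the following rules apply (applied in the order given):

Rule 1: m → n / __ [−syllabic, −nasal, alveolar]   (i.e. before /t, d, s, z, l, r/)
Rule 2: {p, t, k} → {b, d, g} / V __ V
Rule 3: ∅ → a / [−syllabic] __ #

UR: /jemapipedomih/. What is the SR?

Rule 1 (nasal place assimilation): no segment meets the environment; /jemapipedomih/ is unchanged.
Rule 2 (intervocalic voicing): /p/ is a voiceless stop between vowels /a/ and /i/, so it voices to [b]. /p/ is a voiceless stop between vowels /i/ and /e/, so it voices to [b]. /jemapipedomih/ → jemabibedomih.
Rule 3 (final a-epenthesis): the form ends in the consonant /h/, so [a] is inserted word-finally. /jemabibedomih/ → jemabibedomiha.

jemabibedomiha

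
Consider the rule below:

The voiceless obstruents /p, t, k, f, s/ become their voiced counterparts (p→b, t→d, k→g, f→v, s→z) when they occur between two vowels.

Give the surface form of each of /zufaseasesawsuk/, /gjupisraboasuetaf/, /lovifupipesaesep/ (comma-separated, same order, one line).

/zufaseasesawsuk/: /f/ is a voiceless obstruent between vowels /u/ and /a/, so it voices to [v]. /s/ is a voiceless obstruent between vowels /a/ and /e/, so it voices to [z]. /s/ is a voiceless obstruent between vowels /a/ and /e/, so it voices to [z]. /s/ is a voiceless obstruent between vowels /e/ and /a/, so it voices to [z]. → [zuvazeazezawsuk].
/gjupisraboasuetaf/: /p/ is a voiceless obstruent between vowels /u/ and /i/, so it voices to [b]. /s/ is a voiceless obstruent between vowels /a/ and /u/, so it voices to [z]. /t/ is a voiceless obstruent between vowels /e/ and /a/, so it voices to [d]. → [gjubisraboazuedaf].
/lovifupipesaesep/: /f/ is a voiceless obstruent between vowels /i/ and /u/, so it voices to [v]. /p/ is a voiceless obstruent between vowels /u/ and /i/, so it voices to [b]. /p/ is a voiceless obstruent between vowels /i/ and /e/, so it voices to [b]. /s/ is a voiceless obstruent between vowels /e/ and /a/, so it voices to [z]. /s/ is a voiceless obstruent between vowels /e/ and /e/, so it voices to [z]. → [lovivubibezaezep].

zuvazeazezawsuk, gjubisraboazuedaf, lovivubibezaezep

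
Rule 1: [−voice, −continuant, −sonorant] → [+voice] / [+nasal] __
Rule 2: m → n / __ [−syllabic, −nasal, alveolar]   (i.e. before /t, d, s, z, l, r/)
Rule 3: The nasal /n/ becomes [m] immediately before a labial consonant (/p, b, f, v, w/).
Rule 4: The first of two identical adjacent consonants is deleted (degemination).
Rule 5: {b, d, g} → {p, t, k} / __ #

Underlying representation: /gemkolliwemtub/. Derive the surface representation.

gemgoliwendup

Rule 1 (post-nasal voicing): /k/ is a voiceless stop immediately after the nasal /m/, so it voices to [g]. /t/ is a voiceless stop immediately after the nasal /m/, so it voices to [d]. /gemkolliwemtub/ → gemgolliwemdub.
Rule 2 (nasal place assimilation): /m/ precedes the alveolar consonant /d/, so it assimilates in place to [n]. /gemgolliwemdub/ → gemgolliwendub.
Rule 3 (nasal place assimilation): no segment meets the environment; /gemgolliwendub/ is unchanged.
Rule 4 (degemination): /ll/ is a geminate; the first /l/ deletes. /gemgolliwendub/ → gemgoliwendub.
Rule 5 (final devoicing): /b/ is a voiced stop in word-final position, so it devoices to [p]. /gemgoliwendub/ → gemgoliwendup.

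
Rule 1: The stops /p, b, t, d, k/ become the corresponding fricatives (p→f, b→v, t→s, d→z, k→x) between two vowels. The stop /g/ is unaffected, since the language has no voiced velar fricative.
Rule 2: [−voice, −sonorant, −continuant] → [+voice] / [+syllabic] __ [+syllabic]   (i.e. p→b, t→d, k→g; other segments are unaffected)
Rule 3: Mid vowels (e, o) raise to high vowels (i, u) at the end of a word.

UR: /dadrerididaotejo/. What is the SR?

dadrerizizaoseju

Rule 1 (intervocalic spirantization): /d/ is a stop between vowels /i/ and /i/, so it spirantizes to the fricative [z]. /d/ is a stop between vowels /i/ and /a/, so it spirantizes to the fricative [z]. /t/ is a stop between vowels /o/ and /e/, so it spirantizes to the fricative [s]. /dadrerididaotejo/ → dadrerizizaosejo.
Rule 2 (intervocalic voicing): no segment meets the environment; /dadrerizizaosejo/ is unchanged.
Rule 3 (final vowel raising): /o/ is a mid vowel in word-final position, so it raises to [u]. /dadrerizizaosejo/ → dadrerizizaoseju.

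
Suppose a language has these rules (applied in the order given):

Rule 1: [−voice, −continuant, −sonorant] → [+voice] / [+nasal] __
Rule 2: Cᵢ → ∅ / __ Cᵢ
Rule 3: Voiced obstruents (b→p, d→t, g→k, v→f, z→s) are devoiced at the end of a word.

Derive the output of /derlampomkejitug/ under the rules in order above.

derlambomgejituk

Rule 1 (post-nasal voicing): /p/ is a voiceless stop immediately after the nasal /m/, so it voices to [b]. /k/ is a voiceless stop immediately after the nasal /m/, so it voices to [g]. /derlampomkejitug/ → derlambomgejitug.
Rule 2 (degemination): no segment meets the environment; /derlambomgejitug/ is unchanged.
Rule 3 (final devoicing): /g/ is a voiced obstruent in word-final position, so it devoices to [k]. /derlambomgejitug/ → derlambomgejituk.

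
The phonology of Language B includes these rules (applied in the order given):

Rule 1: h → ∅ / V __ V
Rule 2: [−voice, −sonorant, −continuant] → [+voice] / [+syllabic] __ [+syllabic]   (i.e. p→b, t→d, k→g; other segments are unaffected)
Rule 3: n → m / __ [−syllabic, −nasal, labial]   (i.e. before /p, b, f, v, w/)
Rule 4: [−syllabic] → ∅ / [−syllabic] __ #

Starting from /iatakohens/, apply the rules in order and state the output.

Rule 1 (intervocalic h-deletion): /h/ occurs between vowels /o/ and /e/, so it deletes. /iatakohens/ → iatakoens.
Rule 2 (intervocalic voicing): /t/ is a voiceless stop between vowels /a/ and /a/, so it voices to [d]. /k/ is a voiceless stop between vowels /a/ and /o/, so it voices to [g]. /iatakoens/ → iadagoens.
Rule 3 (nasal place assimilation): no segment meets the environment; /iadagoens/ is unchanged.
Rule 4 (final cluster simplification): /s/ is the second consonant of a word-final cluster /ns/, so it deletes. /iadagoens/ → iadagoen.

iadagoen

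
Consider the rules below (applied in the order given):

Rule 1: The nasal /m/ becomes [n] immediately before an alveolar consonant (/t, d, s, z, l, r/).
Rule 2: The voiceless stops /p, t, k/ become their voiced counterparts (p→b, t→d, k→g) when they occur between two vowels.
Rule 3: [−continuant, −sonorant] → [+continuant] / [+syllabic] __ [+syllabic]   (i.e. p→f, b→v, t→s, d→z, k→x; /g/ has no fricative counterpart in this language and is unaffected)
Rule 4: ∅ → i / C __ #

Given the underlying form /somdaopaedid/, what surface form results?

Rule 1 (nasal place assimilation): /m/ precedes the alveolar consonant /d/, so it assimilates in place to [n]. /somdaopaedid/ → sondaopaedid.
Rule 2 (intervocalic voicing): /p/ is a voiceless stop between vowels /o/ and /a/, so it voices to [b]. /sondaopaedid/ → sondaobaedid.
Rule 3 (intervocalic spirantization): /b/ is a stop between vowels /o/ and /a/, so it spirantizes to the fricative [v]. /d/ is a stop between vowels /e/ and /i/, so it spirantizes to the fricative [z]. /sondaobaedid/ → sondaovaezid.
Rule 4 (final i-epenthesis): the form ends in the consonant /d/, so [i] is inserted word-finally. /sondaovaezid/ → sondaovaezidi.

sondaovaezidi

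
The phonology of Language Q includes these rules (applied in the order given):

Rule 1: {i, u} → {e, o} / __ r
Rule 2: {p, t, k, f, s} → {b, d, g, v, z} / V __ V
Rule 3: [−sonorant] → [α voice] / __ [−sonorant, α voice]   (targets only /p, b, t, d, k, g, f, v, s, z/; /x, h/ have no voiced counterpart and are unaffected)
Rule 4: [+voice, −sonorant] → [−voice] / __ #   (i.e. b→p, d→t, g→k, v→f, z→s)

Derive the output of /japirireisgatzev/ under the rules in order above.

jaberereizgadzef

Rule 1 (pre-rhotic lowering): /i/ is a high vowel immediately before /r/, so it lowers to [e]. /i/ is a high vowel immediately before /r/, so it lowers to [e]. /japirireisgatzev/ → japerereisgatzev.
Rule 2 (intervocalic voicing): /p/ is a voiceless obstruent between vowels /a/ and /e/, so it voices to [b]. /japerereisgatzev/ → jaberereisgatzev.
Rule 3 (regressive voicing assimilation): /s/ precedes the voiced obstruent /g/, so it voices to [z] by assimilation. /t/ precedes the voiced obstruent /z/, so it voices to [d] by assimilation. /jaberereisgatzev/ → jaberereizgadzev.
Rule 4 (final devoicing): /v/ is a voiced obstruent in word-final position, so it devoices to [f]. /jaberereizgadzev/ → jaberereizgadzef.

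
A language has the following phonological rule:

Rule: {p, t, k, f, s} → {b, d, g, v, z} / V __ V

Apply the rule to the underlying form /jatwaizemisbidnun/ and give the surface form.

jatwaizemisbidnun

No segment of /jatwaizemisbidnun/ meets the structural description of the rule, so the form surfaces unchanged.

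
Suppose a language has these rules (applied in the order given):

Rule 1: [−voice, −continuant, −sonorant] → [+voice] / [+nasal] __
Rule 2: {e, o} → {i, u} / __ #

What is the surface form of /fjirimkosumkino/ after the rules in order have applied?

Rule 1 (post-nasal voicing): /k/ is a voiceless stop immediately after the nasal /m/, so it voices to [g]. /k/ is a voiceless stop immediately after the nasal /m/, so it voices to [g]. /fjirimkosumkino/ → fjirimgosumgino.
Rule 2 (final vowel raising): /o/ is a mid vowel in word-final position, so it raises to [u]. /fjirimgosumgino/ → fjirimgosumginu.

fjirimgosumginu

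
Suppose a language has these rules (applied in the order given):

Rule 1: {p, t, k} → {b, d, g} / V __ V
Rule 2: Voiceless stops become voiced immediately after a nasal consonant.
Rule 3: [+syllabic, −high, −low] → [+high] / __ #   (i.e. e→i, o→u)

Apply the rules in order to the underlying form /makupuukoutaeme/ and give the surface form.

Rule 1 (intervocalic voicing): /k/ is a voiceless stop between vowels /a/ and /u/, so it voices to [g]. /p/ is a voiceless stop between vowels /u/ and /u/, so it voices to [b]. /k/ is a voiceless stop between vowels /u/ and /o/, so it voices to [g]. /t/ is a voiceless stop between vowels /u/ and /a/, so it voices to [d]. /makupuukoutaeme/ → magubuugoudaeme.
Rule 2 (post-nasal voicing): no segment meets the environment; /magubuugoudaeme/ is unchanged.
Rule 3 (final vowel raising): /e/ is a mid vowel in word-final position, so it raises to [i]. /magubuugoudaeme/ → magubuugoudaemi.

magubuugoudaemi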